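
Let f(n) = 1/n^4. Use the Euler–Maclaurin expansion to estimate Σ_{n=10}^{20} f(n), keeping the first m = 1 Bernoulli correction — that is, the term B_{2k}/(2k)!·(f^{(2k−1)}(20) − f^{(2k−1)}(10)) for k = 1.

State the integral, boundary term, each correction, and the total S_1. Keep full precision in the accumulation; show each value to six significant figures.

The integral term ∫_10^20 1/x^4 dx = 0.000291667.
Boundary: ½(f(10) + f(20)) = ½(0.000100000 + 6.25000e-06) = 5.31250e-05.
Running total after boundary: 0.000344792.
Order-1 term: 1/12 · (-1.25000e-06 − (-4.00000e-05)) = 3.22917e-06.

S_1 ≈ 0.000348021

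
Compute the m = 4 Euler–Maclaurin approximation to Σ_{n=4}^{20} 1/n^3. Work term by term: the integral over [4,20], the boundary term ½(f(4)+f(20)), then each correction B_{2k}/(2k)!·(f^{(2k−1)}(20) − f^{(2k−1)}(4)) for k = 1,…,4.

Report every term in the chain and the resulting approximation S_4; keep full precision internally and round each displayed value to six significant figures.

S_4 ≈ 0.0388308

The integral term ∫_4^20 1/x^3 dx = 0.0300000.
½[f(4) + f(20)] = ½[0.0156250 + 0.000125000] = 0.00787500.
Integral + boundary = 0.0378750.
k=1: B_{2}/(2)! × [f^{(1)}(20) − f^{(1)}(4)] = 1/12 × (-1.87500e-05 − (-0.0117188)) = 0.000975000.
Running total after k=1: 0.0388500.
k=2: B_{4}/(4)! × [f^{(3)}(20) − f^{(3)}(4)] = −1/720 × (-9.37500e-07 − (-0.0146484)) = -2.03437e-05.
Running total after k=2: 0.0388297.
k=3: B_{6}/(6)! × [f^{(5)}(20) − f^{(5)}(4)] = 1/30240 × (-9.84375e-08 − (-0.0384521)) = 1.27156e-06.
Running total after k=3: 0.0388309.
k=4: B_{8}/(8)! × [f^{(7)}(20) − f^{(7)}(4)] = −1/1209600 × (-1.77188e-08 − (-0.173035)) = -1.43051e-07.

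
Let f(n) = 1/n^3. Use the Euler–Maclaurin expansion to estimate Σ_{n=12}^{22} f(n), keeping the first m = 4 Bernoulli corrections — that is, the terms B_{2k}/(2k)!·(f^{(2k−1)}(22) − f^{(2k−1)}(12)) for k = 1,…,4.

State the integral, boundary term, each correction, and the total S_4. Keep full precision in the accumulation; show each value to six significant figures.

S_4 ≈ 0.00278644

The integral term ∫_12^22 1/x^3 dx = 0.00243916.
½[f(12) + f(22)] = ½[0.000578704 + 9.39144e-05] = 0.000336309.
So far: 0.00277547.
k=1: B_{2}/(2)! × [f^{(1)}(22) − f^{(1)}(12)] = 1/12 × (-1.28065e-05 − (-0.000144676)) = 1.09891e-05.
After k=1: 0.00278646.
k=2: B_{4}/(4)! × [f^{(3)}(22) − f^{(3)}(12)] = −1/720 × (-5.29194e-07 − (-2.00939e-05)) = -2.71732e-08.
After k=2: 0.00278644.
k=3: B_{6}/(6)! × [f^{(5)}(22) − f^{(5)}(12)] = 1/30240 × (-4.59218e-08 − (-5.86071e-06)) = 1.92288e-10.
After k=3: 0.00278644.
k=4: B_{8}/(8)! × [f^{(7)}(22) − f^{(7)}(12)] = −1/1209600 × (-6.83135e-09 − (-2.93036e-06)) = -2.41694e-12.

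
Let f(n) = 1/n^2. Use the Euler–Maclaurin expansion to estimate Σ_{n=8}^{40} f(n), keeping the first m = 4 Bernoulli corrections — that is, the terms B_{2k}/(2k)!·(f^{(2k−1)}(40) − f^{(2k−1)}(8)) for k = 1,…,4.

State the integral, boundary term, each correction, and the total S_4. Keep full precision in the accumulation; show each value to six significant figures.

Integral: ∫_8^40 1/x^2 dx = 0.100000.
½[f(8) + f(40)] = ½[0.0156250 + 0.000625000] = 0.00812500.
So far: 0.108125.
Order-1 term: 1/12 · (-3.12500e-05 − (-0.00390625)) = 0.000322917.
After k=1: 0.108448.
Order-2 term: −1/720 · (-2.34375e-07 − (-0.000732422)) = -1.01693e-06.
After k=2: 0.108447.
Order-3 term: 1/30240 · (-4.39453e-09 − (-0.000343323)) = 1.13531e-08.
After k=3: 0.108447.
Order-4 term: −1/1209600 · (-1.53809e-10 − (-0.000300407)) = -2.48353e-10.

S_4 ≈ 0.108447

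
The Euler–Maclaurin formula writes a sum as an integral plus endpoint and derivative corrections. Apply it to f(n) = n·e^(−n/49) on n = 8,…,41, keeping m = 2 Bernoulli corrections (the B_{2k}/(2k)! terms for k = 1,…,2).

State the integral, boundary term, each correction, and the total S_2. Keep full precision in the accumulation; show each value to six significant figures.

S_2 ≈ 474.432

∫_8^41 x·e^(−x/49) dx evaluates to 462.209.
Boundary: ½(f(8) + f(41)) = ½(6.79493 + 17.7580) = 12.2765.
Running total after boundary: 474.485.
Correction k=1: B_{2}/2! · (f^{(1)}(41) − f^{(1)}(8)) = 1/12 · (0.0707139 − 0.710694) = -0.0533317.
Running total after k=1: 474.432.
Correction k=2: B_{4}/4! · (f^{(3)}(41) − f^{(3)}(8)) = −1/720 · (0.000390237 − 0.00100351) = 8.51767e-07.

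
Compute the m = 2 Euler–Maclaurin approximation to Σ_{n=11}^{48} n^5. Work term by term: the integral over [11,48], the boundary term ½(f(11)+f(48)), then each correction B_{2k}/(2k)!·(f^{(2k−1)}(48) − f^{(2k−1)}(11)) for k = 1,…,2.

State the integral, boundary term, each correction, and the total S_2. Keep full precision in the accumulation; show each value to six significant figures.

S_2 ≈ 2.16782e+09

Integral: ∫_11^48 x^5 dx = 2.03814e+09.
½[f(11) + f(48)] = ½[161051 + 2.54804e+08] = 1.27483e+08.
Running total after boundary: 2.16562e+09.
Order-1 term: 1/12 · (2.65421e+07 − 73205.0) = 2.20574e+06.
After k=1: 2.16782e+09.
Order-2 term: −1/720 · (138240 − 7260.00) = -181.917.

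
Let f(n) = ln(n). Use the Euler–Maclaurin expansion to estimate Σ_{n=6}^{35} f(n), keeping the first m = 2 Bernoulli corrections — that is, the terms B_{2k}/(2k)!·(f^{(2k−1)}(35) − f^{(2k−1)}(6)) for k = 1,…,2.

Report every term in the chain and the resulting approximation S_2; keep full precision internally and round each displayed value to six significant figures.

Integral: ∫_6^35 ln(x) dx = 84.6866.
Boundary: ½(f(6) + f(35)) = ½(1.79176 + 3.55535) = 2.67355.
Integral + boundary = 87.3602.
k=1: B_{2}/(2)! × [f^{(1)}(35) − f^{(1)}(6)] = 1/12 × (0.0285714 − 0.166667) = -0.0115079.
Partial sum through k=1: 87.3487.
k=2: B_{4}/(4)! × [f^{(3)}(35) − f^{(3)}(6)] = −1/720 × (4.66472e-05 − 0.00925926) = 1.27953e-05.

S_2 ≈ 87.3487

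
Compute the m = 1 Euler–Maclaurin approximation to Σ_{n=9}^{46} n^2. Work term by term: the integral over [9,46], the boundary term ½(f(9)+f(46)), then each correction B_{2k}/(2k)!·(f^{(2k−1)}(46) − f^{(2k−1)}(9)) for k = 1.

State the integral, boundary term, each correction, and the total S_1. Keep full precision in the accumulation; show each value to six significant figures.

S_1 ≈ 33307.0

The integral term ∫_9^46 x^2 dx = 32202.3.
½[f(9) + f(46)] = ½[81.0000 + 2116.00] = 1098.50.
So far: 33300.8.
Order-1 term: 1/12 · (92.0000 − 18.0000) = 6.16667.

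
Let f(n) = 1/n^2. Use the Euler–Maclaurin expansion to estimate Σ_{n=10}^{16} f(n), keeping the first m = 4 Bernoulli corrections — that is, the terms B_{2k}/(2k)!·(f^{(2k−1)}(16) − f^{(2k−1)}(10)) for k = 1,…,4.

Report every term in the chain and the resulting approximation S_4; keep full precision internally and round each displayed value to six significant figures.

S_4 ≈ 0.0445788

∫_10^16 1/x^2 dx evaluates to 0.0375000.
Boundary: ½(f(10) + f(16)) = ½(0.0100000 + 0.00390625) = 0.00695313.
Integral + boundary = 0.0444531.
k=1: B_{2}/(2)! × [f^{(1)}(16) − f^{(1)}(10)] = 1/12 × (-0.000488281 − (-0.00200000)) = 0.000125977.
After k=1: 0.0445791.
k=2: B_{4}/(4)! × [f^{(3)}(16) − f^{(3)}(10)] = −1/720 × (-2.28882e-05 − (-0.000240000)) = -3.01544e-07.
After k=2: 0.0445788.
k=3: B_{6}/(6)! × [f^{(5)}(16) − f^{(5)}(10)] = 1/30240 × (-2.68221e-06 − (-7.20000e-05)) = 2.29225e-09.
After k=3: 0.0445788.
k=4: B_{8}/(8)! × [f^{(7)}(16) − f^{(7)}(10)] = −1/1209600 × (-5.86733e-07 − (-4.03200e-05)) = -3.28483e-11.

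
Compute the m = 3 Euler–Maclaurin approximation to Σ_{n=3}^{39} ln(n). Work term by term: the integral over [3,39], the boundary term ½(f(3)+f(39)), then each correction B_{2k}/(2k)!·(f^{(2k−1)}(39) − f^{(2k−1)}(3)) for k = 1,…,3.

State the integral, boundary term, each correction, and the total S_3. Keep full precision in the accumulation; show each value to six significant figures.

∫_3^39 ln(x) dx evaluates to 103.583.
½[f(3) + f(39)] = ½[1.09861 + 3.66356] = 2.38109.
So far: 105.964.
k=1: B_{2}/(2)! × [f^{(1)}(39) − f^{(1)}(3)] = 1/12 × (0.0256410 − 0.333333) = -0.0256410.
After k=1: 105.939.
k=2: B_{4}/(4)! × [f^{(3)}(39) − f^{(3)}(3)] = −1/720 × (3.37160e-05 − 0.0740741) = 0.000102834.
After k=2: 105.939.
k=3: B_{6}/(6)! × [f^{(5)}(39) − f^{(5)}(3)] = 1/30240 × (2.66004e-07 − 0.0987654) = -3.26604e-06.

S_3 ≈ 105.939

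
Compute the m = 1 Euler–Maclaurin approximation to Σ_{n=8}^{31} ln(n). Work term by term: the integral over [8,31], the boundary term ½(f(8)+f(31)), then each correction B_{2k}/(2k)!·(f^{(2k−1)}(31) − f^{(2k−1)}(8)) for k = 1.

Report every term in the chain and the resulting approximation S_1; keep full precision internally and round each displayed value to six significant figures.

S_1 ≈ 69.5671

The integral term ∫_8^31 ln(x) dx = 66.8181.
Boundary: ½(f(8) + f(31)) = ½(2.07944 + 3.43399) = 2.75671.
So far: 69.5748.
Order-1 term: 1/12 · (0.0322581 − 0.125000) = -0.00772849.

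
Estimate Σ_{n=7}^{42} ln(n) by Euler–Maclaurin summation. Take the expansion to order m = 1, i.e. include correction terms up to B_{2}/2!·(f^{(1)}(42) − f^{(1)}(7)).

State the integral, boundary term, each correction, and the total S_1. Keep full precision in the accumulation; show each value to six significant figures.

S_1 ≈ 111.193

Integral: ∫_7^42 ln(x) dx = 108.361.
½[f(7) + f(42)] = ½[1.94591 + 3.73767] = 2.84179.
Running total after boundary: 111.203.
Correction k=1: B_{2}/2! · (f^{(1)}(42) − f^{(1)}(7)) = 1/12 · (0.0238095 − 0.142857) = -0.00992063.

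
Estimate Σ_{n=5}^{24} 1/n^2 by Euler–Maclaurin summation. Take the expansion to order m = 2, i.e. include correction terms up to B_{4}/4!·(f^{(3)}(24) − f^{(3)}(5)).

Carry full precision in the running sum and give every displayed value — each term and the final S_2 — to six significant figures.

∫_5^24 1/x^2 dx evaluates to 0.158333.
Endpoint term: (f(5) + f(24))/2 = (0.0400000 + 0.00173611)/2 = 0.0208681.
Running total after boundary: 0.179201.
k=1: B_{2}/(2)! × [f^{(1)}(24) − f^{(1)}(5)] = 1/12 × (-0.000144676 − (-0.0160000)) = 0.00132128.
After k=1: 0.180523.
k=2: B_{4}/(4)! × [f^{(3)}(24) − f^{(3)}(5)] = −1/720 × (-3.01408e-06 − (-0.00768000)) = -1.06625e-05.

S_2 ≈ 0.180512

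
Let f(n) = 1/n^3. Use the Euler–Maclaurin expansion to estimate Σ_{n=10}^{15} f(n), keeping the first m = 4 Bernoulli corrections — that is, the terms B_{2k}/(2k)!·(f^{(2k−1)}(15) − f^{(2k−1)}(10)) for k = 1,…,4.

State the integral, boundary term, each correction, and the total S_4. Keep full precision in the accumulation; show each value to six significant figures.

∫_10^15 1/x^3 dx evaluates to 0.00277778.
½[f(10) + f(15)] = ½[0.00100000 + 0.000296296] = 0.000648148.
So far: 0.00342593.
Correction k=1: B_{2}/2! · (f^{(1)}(15) − f^{(1)}(10)) = 1/12 · (-5.92593e-05 − (-0.000300000)) = 2.00617e-05.
Running total after k=1: 0.00344599.
Correction k=2: B_{4}/4! · (f^{(3)}(15) − f^{(3)}(10)) = −1/720 · (-5.26749e-06 − (-6.00000e-05)) = -7.60174e-08.
Running total after k=2: 0.00344591.
Correction k=3: B_{6}/6! · (f^{(5)}(15) − f^{(5)}(10)) = 1/30240 · (-9.83265e-07 − (-2.52000e-05)) = 8.00818e-10.
Running total after k=3: 0.00344591.
Correction k=4: B_{8}/8! · (f^{(7)}(15) − f^{(7)}(10)) = −1/1209600 · (-3.14645e-07 − (-1.81440e-05)) = -1.47399e-11.

S_4 ≈ 0.00344591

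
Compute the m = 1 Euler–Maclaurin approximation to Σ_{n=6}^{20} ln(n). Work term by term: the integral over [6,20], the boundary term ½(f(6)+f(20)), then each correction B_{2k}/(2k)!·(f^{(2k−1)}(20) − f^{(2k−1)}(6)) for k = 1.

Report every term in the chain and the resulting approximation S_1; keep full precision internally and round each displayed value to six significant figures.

Integral: ∫_6^20 ln(x) dx = 35.1641.
Boundary: ½(f(6) + f(20)) = ½(1.79176 + 2.99573) = 2.39375.
So far: 37.5578.
Correction k=1: B_{2}/2! · (f^{(1)}(20) − f^{(1)}(6)) = 1/12 · (0.0500000 − 0.166667) = -0.00972222.

S_1 ≈ 37.5481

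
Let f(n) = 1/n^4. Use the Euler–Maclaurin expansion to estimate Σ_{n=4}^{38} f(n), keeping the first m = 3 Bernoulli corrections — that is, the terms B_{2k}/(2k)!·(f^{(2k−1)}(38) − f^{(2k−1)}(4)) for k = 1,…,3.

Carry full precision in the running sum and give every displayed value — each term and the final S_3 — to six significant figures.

S_3 ≈ 0.00747182

The integral term ∫_4^38 1/x^4 dx = 0.00520226.
Boundary: ½(f(4) + f(38)) = ½(0.00390625 + 4.79585e-07) = 0.00195336.
So far: 0.00715562.
Correction k=1: B_{2}/2! · (f^{(1)}(38) − f^{(1)}(4)) = 1/12 · (-5.04826e-08 − (-0.00390625)) = 0.000325517.
Running total after k=1: 0.00748114.
Correction k=2: B_{4}/4! · (f^{(3)}(38) − f^{(3)}(4)) = −1/720 · (-1.04881e-09 − (-0.00732422)) = -1.01725e-05.
Running total after k=2: 0.00747097.
Correction k=3: B_{6}/6! · (f^{(5)}(38) − f^{(5)}(4)) = 1/30240 · (-4.06740e-11 − (-0.0256348)) = 8.47711e-07.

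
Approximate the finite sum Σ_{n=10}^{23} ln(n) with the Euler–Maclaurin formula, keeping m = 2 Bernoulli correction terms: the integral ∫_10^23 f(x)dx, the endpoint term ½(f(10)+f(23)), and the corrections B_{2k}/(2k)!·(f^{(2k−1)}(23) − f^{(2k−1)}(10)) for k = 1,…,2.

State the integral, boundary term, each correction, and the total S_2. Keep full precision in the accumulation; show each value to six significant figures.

∫_10^23 ln(x) dx evaluates to 36.0905.
Endpoint term: (f(10) + f(23))/2 = (2.30259 + 3.13549)/2 = 2.71904.
Running total after boundary: 38.8096.
k=1: B_{2}/(2)! × [f^{(1)}(23) − f^{(1)}(10)] = 1/12 × (0.0434783 − 0.100000) = -0.00471014.
Partial sum through k=1: 38.8048.
k=2: B_{4}/(4)! × [f^{(3)}(23) − f^{(3)}(10)] = −1/720 × (0.000164379 − 0.00200000) = 2.54947e-06.

S_2 ≈ 38.8048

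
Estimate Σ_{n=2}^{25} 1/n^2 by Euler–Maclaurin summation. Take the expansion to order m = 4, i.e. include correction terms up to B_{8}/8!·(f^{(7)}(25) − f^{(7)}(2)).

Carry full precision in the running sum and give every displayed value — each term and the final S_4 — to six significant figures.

The integral term ∫_2^25 1/x^2 dx = 0.460000.
Endpoint term: (f(2) + f(25))/2 = (0.250000 + 0.00160000)/2 = 0.125800.
Running total after boundary: 0.585800.
Order-1 term: 1/12 · (-0.000128000 − (-0.250000)) = 0.0208227.
Running total after k=1: 0.606623.
Order-2 term: −1/720 · (-2.45760e-06 − (-0.750000)) = -0.00104166.
Running total after k=2: 0.605581.
Order-3 term: 1/30240 · (-1.17965e-07 − (-5.62500)) = 0.000186012.
Running total after k=3: 0.605767.
Order-4 term: −1/1209600 · (-1.05696e-08 − (-78.7500)) = -6.51042e-05.

S_4 ≈ 0.605702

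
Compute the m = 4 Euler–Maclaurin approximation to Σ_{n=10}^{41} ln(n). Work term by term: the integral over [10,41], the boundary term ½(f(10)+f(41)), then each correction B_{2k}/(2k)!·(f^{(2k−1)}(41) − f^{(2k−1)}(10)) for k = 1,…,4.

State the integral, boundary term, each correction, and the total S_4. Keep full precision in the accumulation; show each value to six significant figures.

The integral term ∫_10^41 ln(x) dx = 98.2306.
Boundary: ½(f(10) + f(41)) = ½(2.30259 + 3.71357) = 3.00808.
Running total after boundary: 101.239.
Correction k=1: B_{2}/2! · (f^{(1)}(41) − f^{(1)}(10)) = 1/12 · (0.0243902 − 0.100000) = -0.00630081.
Running total after k=1: 101.232.
Correction k=2: B_{4}/4! · (f^{(3)}(41) − f^{(3)}(10)) = −1/720 · (2.90187e-05 − 0.00200000) = 2.73747e-06.
Running total after k=2: 101.232.
Correction k=3: B_{6}/6! · (f^{(5)}(41) − f^{(5)}(10)) = 1/30240 · (2.07153e-07 − 0.000240000) = -7.92966e-09.
Running total after k=3: 101.232.
Correction k=4: B_{8}/8! · (f^{(7)}(41) − f^{(7)}(10)) = −1/1209600 · (3.69697e-09 − 7.20000e-05) = 5.95208e-11.

S_4 ≈ 101.232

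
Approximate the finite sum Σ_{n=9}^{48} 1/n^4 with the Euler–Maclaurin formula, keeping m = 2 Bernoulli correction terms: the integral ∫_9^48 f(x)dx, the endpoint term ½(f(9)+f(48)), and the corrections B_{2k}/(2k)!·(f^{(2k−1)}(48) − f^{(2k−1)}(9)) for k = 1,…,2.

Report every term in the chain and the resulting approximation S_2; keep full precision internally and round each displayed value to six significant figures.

Integral: ∫_9^48 1/x^4 dx = 0.000454233.
½[f(9) + f(48)] = ½[0.000152416 + 1.88380e-07] = 7.63021e-05.
Running total after boundary: 0.000530535.
k=1: B_{2}/(2)! × [f^{(1)}(48) − f^{(1)}(9)] = 1/12 × (-1.56983e-08 − (-6.77404e-05)) = 5.64372e-06.
Running total after k=1: 0.000536179.
k=2: B_{4}/(4)! × [f^{(3)}(48) − f^{(3)}(9)] = −1/720 × (-2.04406e-10 − (-2.50890e-05)) = -3.48456e-08.

S_2 ≈ 0.000536144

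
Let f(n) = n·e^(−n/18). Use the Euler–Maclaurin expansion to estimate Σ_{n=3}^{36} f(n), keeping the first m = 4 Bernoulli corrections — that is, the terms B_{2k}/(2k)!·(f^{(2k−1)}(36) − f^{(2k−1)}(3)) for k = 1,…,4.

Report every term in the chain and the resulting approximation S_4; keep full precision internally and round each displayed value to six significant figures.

Integral: ∫_3^36 x·e^(−x/18) dx = 188.424.
Endpoint term: (f(3) + f(36))/2 = (2.53945 + 4.87207)/2 = 3.70576.
Running total after boundary: 192.130.
Correction k=1: B_{2}/2! · (f^{(1)}(36) − f^{(1)}(3)) = 1/12 · (-0.135335 − 0.705401) = -0.0700614.
Partial sum through k=1: 192.060.
Correction k=2: B_{4}/4! · (f^{(3)}(36) − f^{(3)}(3)) = −1/720 · (0.000417701 − 0.00740236) = 9.70092e-06.
Partial sum through k=2: 192.060.
Correction k=3: B_{6}/6! · (f^{(5)}(36) − f^{(5)}(3)) = 1/30240 · (3.86761e-06 − 3.89739e-05) = -1.16092e-09.
Partial sum through k=3: 192.060.
Correction k=4: B_{8}/8! · (f^{(7)}(36) − f^{(7)}(3)) = −1/1209600 · (1.98951e-08 − 1.70065e-07) = 1.24148e-13.

S_4 ≈ 192.060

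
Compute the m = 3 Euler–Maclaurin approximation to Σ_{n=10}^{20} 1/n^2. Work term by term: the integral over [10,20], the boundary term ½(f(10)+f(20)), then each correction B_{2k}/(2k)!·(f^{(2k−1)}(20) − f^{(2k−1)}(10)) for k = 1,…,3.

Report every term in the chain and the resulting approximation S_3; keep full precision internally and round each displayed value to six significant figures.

∫_10^20 1/x^2 dx evaluates to 0.0500000.
Boundary: ½(f(10) + f(20)) = ½(0.0100000 + 0.00250000) = 0.00625000.
Running total after boundary: 0.0562500.
Correction k=1: B_{2}/2! · (f^{(1)}(20) − f^{(1)}(10)) = 1/12 · (-0.000250000 − (-0.00200000)) = 0.000145833.
Running total after k=1: 0.0563958.
Correction k=2: B_{4}/4! · (f^{(3)}(20) − f^{(3)}(10)) = −1/720 · (-7.50000e-06 − (-0.000240000)) = -3.22917e-07.
Running total after k=2: 0.0563955.
Correction k=3: B_{6}/6! · (f^{(5)}(20) − f^{(5)}(10)) = 1/30240 · (-5.62500e-07 − (-7.20000e-05)) = 2.36235e-09.

S_3 ≈ 0.0563955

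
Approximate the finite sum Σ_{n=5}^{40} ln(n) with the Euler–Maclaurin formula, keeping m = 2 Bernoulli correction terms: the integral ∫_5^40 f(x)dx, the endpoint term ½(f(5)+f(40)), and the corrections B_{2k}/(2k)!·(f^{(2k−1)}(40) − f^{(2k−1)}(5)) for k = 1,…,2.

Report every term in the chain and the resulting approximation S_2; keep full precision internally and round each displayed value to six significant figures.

S_2 ≈ 107.143

Integral: ∫_5^40 ln(x) dx = 104.508.
Endpoint term: (f(5) + f(40))/2 = (1.60944 + 3.68888)/2 = 2.64916.
Integral + boundary = 107.157.
k=1: B_{2}/(2)! × [f^{(1)}(40) − f^{(1)}(5)] = 1/12 × (0.0250000 − 0.200000) = -0.0145833.
Running total after k=1: 107.143.
k=2: B_{4}/(4)! × [f^{(3)}(40) − f^{(3)}(5)] = −1/720 × (3.12500e-05 − 0.0160000) = 2.21788e-05.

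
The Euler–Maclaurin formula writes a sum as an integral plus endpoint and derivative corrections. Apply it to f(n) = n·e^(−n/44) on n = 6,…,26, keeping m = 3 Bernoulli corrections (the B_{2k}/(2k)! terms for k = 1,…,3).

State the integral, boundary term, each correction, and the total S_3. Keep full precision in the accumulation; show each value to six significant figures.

∫_6^26 x·e^(−x/44) dx evaluates to 213.779.
Boundary: ½(f(6) + f(26)) = ½(5.23515 + 14.3994) = 9.81728.
Running total after boundary: 223.596.
Order-1 term: 1/12 · (0.226564 − 0.753545) = -0.0439150.
Running total after k=1: 223.552.
Order-2 term: −1/720 · (0.000689159 − 0.00129060) = 8.35330e-07.
Running total after k=2: 223.552.
Order-3 term: 1/30240 · (6.51493e-07 − 1.13221e-06) = -1.58968e-11.

S_3 ≈ 223.552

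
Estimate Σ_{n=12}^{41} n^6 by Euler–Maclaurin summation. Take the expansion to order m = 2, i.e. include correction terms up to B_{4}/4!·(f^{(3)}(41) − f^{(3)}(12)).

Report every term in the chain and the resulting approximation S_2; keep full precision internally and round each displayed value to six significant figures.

∫_12^41 x^6 dx evaluates to 2.78169e+10.
½[f(12) + f(41)] = ½[2.98598e+06 + 4.75010e+09] = 2.37655e+09.
Integral + boundary = 3.01935e+10.
Correction k=1: B_{2}/2! · (f^{(1)}(41) − f^{(1)}(12)) = 1/12 · (6.95137e+08 − 1.49299e+06) = 5.78037e+07.
Partial sum through k=1: 3.02513e+10.
Correction k=2: B_{4}/4! · (f^{(3)}(41) − f^{(3)}(12)) = −1/720 · (8.27052e+06 − 207360) = -11198.8.

S_2 ≈ 3.02513e+10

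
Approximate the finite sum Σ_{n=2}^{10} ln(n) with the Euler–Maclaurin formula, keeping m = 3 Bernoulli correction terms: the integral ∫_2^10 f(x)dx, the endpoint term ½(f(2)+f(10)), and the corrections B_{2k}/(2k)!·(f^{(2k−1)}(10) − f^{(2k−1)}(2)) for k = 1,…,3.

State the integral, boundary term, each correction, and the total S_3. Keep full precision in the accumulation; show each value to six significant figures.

S_3 ≈ 15.1044

Integral: ∫_2^10 ln(x) dx = 13.6396.
½[f(2) + f(10)] = ½[0.693147 + 2.30259] = 1.49787.
Running total after boundary: 15.1374.
k=1: B_{2}/(2)! × [f^{(1)}(10) − f^{(1)}(2)] = 1/12 × (0.100000 − 0.500000) = -0.0333333.
Partial sum through k=1: 15.1041.
k=2: B_{4}/(4)! × [f^{(3)}(10) − f^{(3)}(2)] = −1/720 × (0.00200000 − 0.250000) = 0.000344444.
Partial sum through k=2: 15.1044.
k=3: B_{6}/(6)! × [f^{(5)}(10) − f^{(5)}(2)] = 1/30240 × (0.000240000 − 0.750000) = -2.47937e-05.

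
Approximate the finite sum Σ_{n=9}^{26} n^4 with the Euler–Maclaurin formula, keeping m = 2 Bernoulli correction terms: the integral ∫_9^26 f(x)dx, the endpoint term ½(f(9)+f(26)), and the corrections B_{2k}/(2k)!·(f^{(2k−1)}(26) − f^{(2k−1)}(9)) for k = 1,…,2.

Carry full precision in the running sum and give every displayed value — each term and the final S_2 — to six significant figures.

The integral term ∫_9^26 x^4 dx = 2.36447e+06.
Endpoint term: (f(9) + f(26))/2 = (6561.00 + 456976)/2 = 231768.
Integral + boundary = 2.59623e+06.
Correction k=1: B_{2}/2! · (f^{(1)}(26) − f^{(1)}(9)) = 1/12 · (70304.0 − 2916.00) = 5615.67.
Running total after k=1: 2.60185e+06.
Correction k=2: B_{4}/4! · (f^{(3)}(26) − f^{(3)}(9)) = −1/720 · (624.000 − 216.000) = -0.566667.

S_2 ≈ 2.60185e+06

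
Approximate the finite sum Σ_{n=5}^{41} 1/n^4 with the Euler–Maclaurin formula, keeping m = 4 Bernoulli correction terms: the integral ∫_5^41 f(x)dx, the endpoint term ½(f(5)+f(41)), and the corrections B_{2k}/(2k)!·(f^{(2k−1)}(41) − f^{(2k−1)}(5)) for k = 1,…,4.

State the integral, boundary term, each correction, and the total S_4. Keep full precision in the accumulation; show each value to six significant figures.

S_4 ≈ 0.00356664

Integral: ∫_5^41 1/x^4 dx = 0.00266183.
Endpoint term: (f(5) + f(41))/2 = (0.00160000 + 3.53887e-07)/2 = 0.000800177.
Integral + boundary = 0.00346201.
k=1: B_{2}/(2)! × [f^{(1)}(41) − f^{(1)}(5)] = 1/12 × (-3.45256e-08 − (-0.00128000)) = 0.000106664.
After k=1: 0.00356867.
k=2: B_{4}/(4)! × [f^{(3)}(41) − f^{(3)}(5)] = −1/720 × (-6.16161e-10 − (-0.00153600)) = -2.13333e-06.
After k=2: 0.00356654.
k=3: B_{6}/(6)! × [f^{(5)}(41) − f^{(5)}(5)] = 1/30240 × (-2.05265e-11 − (-0.00344064)) = 1.13778e-07.
After k=3: 0.00356665.
k=4: B_{8}/(8)! × [f^{(7)}(41) − f^{(7)}(5)] = −1/1209600 × (-1.09898e-12 − (-0.0123863)) = -1.02400e-08.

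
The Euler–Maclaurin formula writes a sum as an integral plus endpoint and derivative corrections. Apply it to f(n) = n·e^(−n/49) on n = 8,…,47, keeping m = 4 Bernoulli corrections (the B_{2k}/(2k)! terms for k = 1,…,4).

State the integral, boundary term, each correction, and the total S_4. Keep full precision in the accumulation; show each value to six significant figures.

∫_8^47 x·e^(−x/49) dx evaluates to 569.680.
½[f(8) + f(47)] = ½[6.79493 + 18.0107] = 12.4028.
Running total after boundary: 582.082.
Correction k=1: B_{2}/2! · (f^{(1)}(47) − f^{(1)}(8)) = 1/12 · (0.0156410 − 0.710694) = -0.0579211.
Running total after k=1: 582.025.
Correction k=2: B_{4}/4! · (f^{(3)}(47) − f^{(3)}(8)) = −1/720 · (0.000325719 − 0.00100351) = 9.41375e-07.
Running total after k=2: 582.025.
Correction k=3: B_{6}/6! · (f^{(5)}(47) − f^{(5)}(8)) = 1/30240 · (2.68607e-07 − 7.12628e-07) = -1.46832e-11.
Running total after k=3: 582.025.
Correction k=4: B_{8}/8! · (f^{(7)}(47) − f^{(7)}(8)) = −1/1209600 · (1.67244e-10 − 4.19534e-10) = 2.08573e-16.

S_4 ≈ 582.025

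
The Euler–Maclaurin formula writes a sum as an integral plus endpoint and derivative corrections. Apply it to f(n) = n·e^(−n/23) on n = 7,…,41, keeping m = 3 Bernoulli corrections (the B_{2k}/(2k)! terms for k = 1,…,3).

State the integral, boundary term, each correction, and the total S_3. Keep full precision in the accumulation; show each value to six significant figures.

S_3 ≈ 267.334

The integral term ∫_7^41 x·e^(−x/23) dx = 261.358.
Boundary: ½(f(7) + f(41)) = ½(5.16323 + 6.89615) = 6.02969.
Running total after boundary: 267.388.
Order-1 term: 1/12 · (-0.131634 − 0.513116) = -0.0537292.
Running total after k=1: 267.334.
Order-2 term: −1/720 · (0.000387077 − 0.00375865) = 4.68274e-06.
Running total after k=2: 267.334.
Order-3 term: 1/30240 · (1.93382e-06 − 1.23768e-05) = -3.45336e-10.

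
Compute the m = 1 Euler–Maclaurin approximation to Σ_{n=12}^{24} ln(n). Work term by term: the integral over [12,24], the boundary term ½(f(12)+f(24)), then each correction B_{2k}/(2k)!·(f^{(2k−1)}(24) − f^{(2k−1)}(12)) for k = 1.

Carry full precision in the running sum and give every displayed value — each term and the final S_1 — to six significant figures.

S_1 ≈ 37.2824

Integral: ∫_12^24 ln(x) dx = 34.4544.
½[f(12) + f(24)] = ½[2.48491 + 3.17805] = 2.83148.
Integral + boundary = 37.2859.
k=1: B_{2}/(2)! × [f^{(1)}(24) − f^{(1)}(12)] = 1/12 × (0.0416667 − 0.0833333) = -0.00347222.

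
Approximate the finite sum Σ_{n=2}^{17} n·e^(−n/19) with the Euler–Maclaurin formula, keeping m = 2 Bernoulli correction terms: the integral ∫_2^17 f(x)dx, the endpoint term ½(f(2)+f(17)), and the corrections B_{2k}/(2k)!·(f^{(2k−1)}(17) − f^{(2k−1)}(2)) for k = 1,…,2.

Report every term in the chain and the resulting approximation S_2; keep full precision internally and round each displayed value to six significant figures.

The integral term ∫_2^17 x·e^(−x/19) dx = 79.5738.
Endpoint term: (f(2) + f(17))/2 = (1.80018 + 6.94816)/2 = 4.37417.
So far: 83.9480.
Order-1 term: 1/12 · (0.0430226 − 0.805342) = -0.0635266.
Partial sum through k=1: 83.8844.
Order-2 term: −1/720 · (0.00238353 − 0.00721750) = 6.71385e-06.

S_2 ≈ 83.8845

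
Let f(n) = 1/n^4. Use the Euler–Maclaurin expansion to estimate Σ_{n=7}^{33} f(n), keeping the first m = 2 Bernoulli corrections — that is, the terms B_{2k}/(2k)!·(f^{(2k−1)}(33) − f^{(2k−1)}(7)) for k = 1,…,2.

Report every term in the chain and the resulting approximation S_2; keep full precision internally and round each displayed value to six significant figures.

The integral term ∫_7^33 1/x^4 dx = 0.000962542.
Boundary: ½(f(7) + f(33)) = ½(0.000416493 + 8.43226e-07) = 0.000208668.
Running total after boundary: 0.00117121.
k=1: B_{2}/(2)! × [f^{(1)}(33) − f^{(1)}(7)] = 1/12 × (-1.02209e-07 − (-0.000237996)) = 1.98245e-05.
Partial sum through k=1: 0.00119103.
k=2: B_{4}/(4)! × [f^{(3)}(33) − f^{(3)}(7)] = −1/720 × (-2.81568e-09 − (-0.000145712)) = -2.02374e-07.

S_2 ≈ 0.00119083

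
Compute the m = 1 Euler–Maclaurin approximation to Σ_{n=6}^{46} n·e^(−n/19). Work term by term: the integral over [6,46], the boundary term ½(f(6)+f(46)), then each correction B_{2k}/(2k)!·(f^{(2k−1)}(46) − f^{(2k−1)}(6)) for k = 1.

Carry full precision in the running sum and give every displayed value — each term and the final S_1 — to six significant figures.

The integral term ∫_6^46 x·e^(−x/19) dx = 236.673.
½[f(6) + f(46)] = ½[4.37528 + 4.08609] = 4.23068.
So far: 240.904.
Order-1 term: 1/12 · (-0.126229 − 0.498935) = -0.0520970.

S_1 ≈ 240.852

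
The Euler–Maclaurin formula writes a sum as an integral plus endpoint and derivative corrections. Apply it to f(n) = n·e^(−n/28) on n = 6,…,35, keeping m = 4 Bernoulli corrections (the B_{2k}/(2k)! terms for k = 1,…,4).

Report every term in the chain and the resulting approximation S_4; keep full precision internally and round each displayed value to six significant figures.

S_4 ≈ 270.358

The integral term ∫_6^35 x·e^(−x/28) dx = 262.982.
Boundary: ½(f(6) + f(35)) = ½(4.84271 + 10.0277) = 7.43519.
Integral + boundary = 270.417.
k=1: B_{2}/(2)! × [f^{(1)}(35) − f^{(1)}(6)] = 1/12 × (-0.0716262 − 0.634164) = -0.0588158.
Running total after k=1: 270.358.
k=2: B_{4}/(4)! × [f^{(3)}(35) − f^{(3)}(6)] = −1/720 × (0.000639520 − 0.00286786) = 3.09491e-06.
Running total after k=2: 270.358.
k=3: B_{6}/(6)! × [f^{(5)}(35) − f^{(5)}(6)] = 1/30240 × (1.74796e-06 − 6.28422e-06) = -1.50009e-10.
Running total after k=3: 270.358.
k=4: B_{8}/(8)! × [f^{(7)}(35) − f^{(7)}(6)] = −1/1209600 × (3.41863e-09 − 1.13654e-08) = 6.56974e-15.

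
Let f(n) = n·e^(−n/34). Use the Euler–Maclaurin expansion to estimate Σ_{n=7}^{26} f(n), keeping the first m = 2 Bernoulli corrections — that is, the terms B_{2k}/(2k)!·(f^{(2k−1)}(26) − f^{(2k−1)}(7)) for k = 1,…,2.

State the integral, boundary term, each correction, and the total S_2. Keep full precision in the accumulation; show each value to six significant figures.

∫_7^26 x·e^(−x/34) dx evaluates to 185.056.
Endpoint term: (f(7) + f(26))/2 = (5.69750 + 12.1022)/2 = 8.89987.
So far: 193.956.
k=1: B_{2}/(2)! × [f^{(1)}(26) − f^{(1)}(7)] = 1/12 × (0.109523 − 0.646355) = -0.0447361.
Running total after k=1: 193.911.
k=2: B_{4}/(4)! × [f^{(3)}(26) − f^{(3)}(7)] = −1/720 × (0.000900056 − 0.00196731) = 1.48230e-06.

S_2 ≈ 193.911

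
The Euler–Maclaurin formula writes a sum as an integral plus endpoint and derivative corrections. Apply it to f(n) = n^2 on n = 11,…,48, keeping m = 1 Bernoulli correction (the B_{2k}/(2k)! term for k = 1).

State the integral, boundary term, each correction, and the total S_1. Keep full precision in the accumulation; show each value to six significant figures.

Integral: ∫_11^48 x^2 dx = 36420.3.
Endpoint term: (f(11) + f(48))/2 = (121.000 + 2304.00)/2 = 1212.50.
Running total after boundary: 37632.8.
k=1: B_{2}/(2)! × [f^{(1)}(48) − f^{(1)}(11)] = 1/12 × (96.0000 − 22.0000) = 6.16667.

S_1 ≈ 37639.0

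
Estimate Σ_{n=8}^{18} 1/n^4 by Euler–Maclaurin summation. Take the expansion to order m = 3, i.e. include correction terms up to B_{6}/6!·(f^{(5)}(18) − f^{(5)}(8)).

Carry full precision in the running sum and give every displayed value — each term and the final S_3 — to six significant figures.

∫_8^18 1/x^4 dx evaluates to 0.000593886.
Endpoint term: (f(8) + f(18))/2 = (0.000244141 + 9.52599e-06)/2 = 0.000126833.
So far: 0.000720719.
k=1: B_{2}/(2)! × [f^{(1)}(18) − f^{(1)}(8)] = 1/12 × (-2.11689e-06 − (-0.000122070)) = 9.99612e-06.
After k=1: 0.000730715.
k=2: B_{4}/(4)! × [f^{(3)}(18) − f^{(3)}(8)] = −1/720 × (-1.96008e-07 − (-5.72205e-05)) = -7.92006e-08.
After k=2: 0.000730636.
k=3: B_{6}/(6)! × [f^{(5)}(18) − f^{(5)}(8)] = 1/30240 × (-3.38779e-08 − (-5.00679e-05)) = 1.65456e-09.

S_3 ≈ 0.000730638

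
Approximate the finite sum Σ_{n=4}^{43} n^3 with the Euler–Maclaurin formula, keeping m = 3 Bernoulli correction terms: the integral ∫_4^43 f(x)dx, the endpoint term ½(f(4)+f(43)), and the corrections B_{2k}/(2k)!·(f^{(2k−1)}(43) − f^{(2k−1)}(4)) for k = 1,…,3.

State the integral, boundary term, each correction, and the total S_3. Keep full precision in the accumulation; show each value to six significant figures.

S_3 ≈ 894880

∫_4^43 x^3 dx evaluates to 854636.
Endpoint term: (f(4) + f(43))/2 = (64.0000 + 79507.0)/2 = 39785.5.
Running total after boundary: 894422.
k=1: B_{2}/(2)! × [f^{(1)}(43) − f^{(1)}(4)] = 1/12 × (5547.00 − 48.0000) = 458.250.
After k=1: 894880.
k=2: B_{4}/(4)! × [f^{(3)}(43) − f^{(3)}(4)] = −1/720 × (6.00000 − 6.00000) = 0.00000.
After k=2: 894880.
k=3: B_{6}/(6)! × [f^{(5)}(43) − f^{(5)}(4)] = 1/30240 × (0.00000 − 0.00000) = 0.00000.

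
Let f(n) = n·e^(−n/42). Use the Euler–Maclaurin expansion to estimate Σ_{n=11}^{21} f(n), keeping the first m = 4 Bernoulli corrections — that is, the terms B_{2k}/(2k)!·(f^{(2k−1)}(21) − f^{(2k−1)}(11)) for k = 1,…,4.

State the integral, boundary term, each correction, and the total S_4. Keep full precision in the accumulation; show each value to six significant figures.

The integral term ∫_11^21 x·e^(−x/42) dx = 108.215.
½[f(11) + f(21)] = ½[8.46543 + 12.7371] = 10.6013.
Integral + boundary = 118.816.
Correction k=1: B_{2}/2! · (f^{(1)}(21) − f^{(1)}(11)) = 1/12 · (0.303265 − 0.568027) = -0.0220634.
Partial sum through k=1: 118.794.
Correction k=2: B_{4}/4! · (f^{(3)}(21) − f^{(3)}(11)) = −1/720 · (0.000859596 − 0.00119456) = 4.65221e-07.
Partial sum through k=2: 118.794.
Correction k=3: B_{6}/6! · (f^{(5)}(21) − f^{(5)}(11)) = 1/30240 · (8.77138e-07 − 1.17183e-06) = -9.74493e-12.
Partial sum through k=3: 118.794.
Correction k=4: B_{8}/8! · (f^{(7)}(21) − f^{(7)}(11)) = −1/1209600 · (7.18241e-10 − 9.44708e-10) = 1.87224e-16.

S_4 ≈ 118.794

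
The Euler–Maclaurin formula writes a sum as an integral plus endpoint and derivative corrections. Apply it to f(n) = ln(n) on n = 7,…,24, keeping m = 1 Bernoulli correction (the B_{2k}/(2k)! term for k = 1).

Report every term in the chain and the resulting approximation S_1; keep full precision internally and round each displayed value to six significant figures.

S_1 ≈ 48.2055

The integral term ∫_7^24 ln(x) dx = 45.6519.
Endpoint term: (f(7) + f(24))/2 = (1.94591 + 3.17805)/2 = 2.56198.
Integral + boundary = 48.2139.
Correction k=1: B_{2}/2! · (f^{(1)}(24) − f^{(1)}(7)) = 1/12 · (0.0416667 − 0.142857) = -0.00843254.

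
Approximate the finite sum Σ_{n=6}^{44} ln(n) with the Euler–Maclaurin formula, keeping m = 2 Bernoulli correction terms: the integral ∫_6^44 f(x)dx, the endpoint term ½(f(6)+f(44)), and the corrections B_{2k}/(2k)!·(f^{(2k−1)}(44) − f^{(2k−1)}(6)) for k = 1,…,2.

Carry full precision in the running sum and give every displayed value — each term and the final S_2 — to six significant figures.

S_2 ≈ 120.530

Integral: ∫_6^44 ln(x) dx = 117.754.
Boundary: ½(f(6) + f(44)) = ½(1.79176 + 3.78419) = 2.78797.
Integral + boundary = 120.542.
Correction k=1: B_{2}/2! · (f^{(1)}(44) − f^{(1)}(6)) = 1/12 · (0.0227273 − 0.166667) = -0.0119949.
Running total after k=1: 120.530.
Correction k=2: B_{4}/4! · (f^{(3)}(44) − f^{(3)}(6)) = −1/720 · (2.34786e-05 − 0.00925926) = 1.28275e-05.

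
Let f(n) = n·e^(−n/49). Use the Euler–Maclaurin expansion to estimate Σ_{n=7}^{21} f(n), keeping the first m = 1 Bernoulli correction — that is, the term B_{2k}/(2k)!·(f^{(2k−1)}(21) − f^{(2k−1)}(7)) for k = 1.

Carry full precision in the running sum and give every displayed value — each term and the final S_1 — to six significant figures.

S_1 ≈ 154.120

The integral term ∫_7^21 x·e^(−x/49) dx = 144.277.
Boundary: ½(f(7) + f(21)) = ½(6.06815 + 13.6802) = 9.87418.
Running total after boundary: 154.151.
Order-1 term: 1/12 · (0.372251 − 0.743038) = -0.0308989.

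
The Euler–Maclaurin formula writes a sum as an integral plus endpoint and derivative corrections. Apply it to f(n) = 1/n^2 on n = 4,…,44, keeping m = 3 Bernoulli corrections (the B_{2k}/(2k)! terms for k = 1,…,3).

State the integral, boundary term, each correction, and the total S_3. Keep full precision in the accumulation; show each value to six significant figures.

Integral: ∫_4^44 1/x^2 dx = 0.227273.
Endpoint term: (f(4) + f(44))/2 = (0.0625000 + 0.000516529)/2 = 0.0315083.
Integral + boundary = 0.258781.
k=1: B_{2}/(2)! × [f^{(1)}(44) − f^{(1)}(4)] = 1/12 × (-2.34786e-05 − (-0.0312500)) = 0.00260221.
Running total after k=1: 0.261383.
k=2: B_{4}/(4)! × [f^{(3)}(44) − f^{(3)}(4)] = −1/720 × (-1.45528e-07 − (-0.0234375)) = -3.25519e-05.
Running total after k=2: 0.261351.
k=3: B_{6}/(6)! × [f^{(5)}(44) − f^{(5)}(4)] = 1/30240 × (-2.25509e-09 − (-0.0439453)) = 1.45322e-06.

S_3 ≈ 0.261352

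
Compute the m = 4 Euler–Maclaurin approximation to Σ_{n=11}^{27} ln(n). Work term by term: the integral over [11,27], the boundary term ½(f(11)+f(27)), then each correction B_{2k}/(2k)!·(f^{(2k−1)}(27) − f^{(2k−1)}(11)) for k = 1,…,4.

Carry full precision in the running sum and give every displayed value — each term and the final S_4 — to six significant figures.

S_4 ≈ 49.4531

The integral term ∫_11^27 ln(x) dx = 46.6107.
Endpoint term: (f(11) + f(27))/2 = (2.39790 + 3.29584)/2 = 2.84687.
Integral + boundary = 49.4576.
Order-1 term: 1/12 · (0.0370370 − 0.0909091) = -0.00448934.
After k=1: 49.4531.
Order-2 term: −1/720 · (0.000101611 − 0.00150263) = 1.94586e-06.
After k=2: 49.4531.
Order-3 term: 1/30240 · (1.67260e-06 − 0.000149021) = -4.87264e-09.
After k=3: 49.4531.
Order-4 term: −1/1209600 · (6.88313e-08 − 3.69474e-05) = 3.04882e-11.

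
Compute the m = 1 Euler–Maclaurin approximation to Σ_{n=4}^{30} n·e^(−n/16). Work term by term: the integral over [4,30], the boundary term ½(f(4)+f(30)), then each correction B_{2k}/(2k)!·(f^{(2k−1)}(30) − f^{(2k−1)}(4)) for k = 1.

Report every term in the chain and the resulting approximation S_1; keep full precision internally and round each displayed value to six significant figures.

The integral term ∫_4^30 x·e^(−x/16) dx = 136.347.
Boundary: ½(f(4) + f(30)) = ½(3.11520 + 4.60065) = 3.85793.
So far: 140.205.
Correction k=1: B_{2}/2! · (f^{(1)}(30) − f^{(1)}(4)) = 1/12 · (-0.134186 − 0.584101) = -0.0598572.

S_1 ≈ 140.145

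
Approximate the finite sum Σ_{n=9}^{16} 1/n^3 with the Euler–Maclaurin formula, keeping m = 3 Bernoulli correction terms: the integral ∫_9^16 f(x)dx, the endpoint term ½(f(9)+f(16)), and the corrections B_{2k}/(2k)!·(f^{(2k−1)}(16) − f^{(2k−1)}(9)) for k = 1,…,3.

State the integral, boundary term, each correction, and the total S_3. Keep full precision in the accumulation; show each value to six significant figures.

S_3 ≈ 0.00506180

∫_9^16 1/x^3 dx evaluates to 0.00421971.
Boundary: ½(f(9) + f(16)) = ½(0.00137174 + 0.000244141) = 0.000807941.
So far: 0.00502766.
Order-1 term: 1/12 · (-4.57764e-05 − (-0.000457247)) = 3.42893e-05.
Partial sum through k=1: 0.00506195.
Order-2 term: −1/720 · (-3.57628e-06 − (-0.000112901)) = -1.51839e-07.
Partial sum through k=2: 0.00506179.
Order-3 term: 1/30240 · (-5.86733e-07 − (-5.85410e-05)) = 1.91648e-09.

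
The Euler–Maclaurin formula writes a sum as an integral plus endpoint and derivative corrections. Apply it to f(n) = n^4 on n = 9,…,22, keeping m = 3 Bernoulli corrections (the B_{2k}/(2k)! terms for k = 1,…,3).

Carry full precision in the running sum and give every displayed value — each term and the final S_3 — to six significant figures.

S_3 ≈ 1.14263e+06

Integral: ∫_9^22 x^4 dx = 1.01892e+06.
½[f(9) + f(22)] = ½[6561.00 + 234256] = 120408.
Integral + boundary = 1.13933e+06.
k=1: B_{2}/(2)! × [f^{(1)}(22) − f^{(1)}(9)] = 1/12 × (42592.0 − 2916.00) = 3306.33.
Running total after k=1: 1.14263e+06.
k=2: B_{4}/(4)! × [f^{(3)}(22) − f^{(3)}(9)] = −1/720 × (528.000 − 216.000) = -0.433333.
Running total after k=2: 1.14263e+06.
k=3: B_{6}/(6)! × [f^{(5)}(22) − f^{(5)}(9)] = 1/30240 × (0.00000 − 0.00000) = 0.00000.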